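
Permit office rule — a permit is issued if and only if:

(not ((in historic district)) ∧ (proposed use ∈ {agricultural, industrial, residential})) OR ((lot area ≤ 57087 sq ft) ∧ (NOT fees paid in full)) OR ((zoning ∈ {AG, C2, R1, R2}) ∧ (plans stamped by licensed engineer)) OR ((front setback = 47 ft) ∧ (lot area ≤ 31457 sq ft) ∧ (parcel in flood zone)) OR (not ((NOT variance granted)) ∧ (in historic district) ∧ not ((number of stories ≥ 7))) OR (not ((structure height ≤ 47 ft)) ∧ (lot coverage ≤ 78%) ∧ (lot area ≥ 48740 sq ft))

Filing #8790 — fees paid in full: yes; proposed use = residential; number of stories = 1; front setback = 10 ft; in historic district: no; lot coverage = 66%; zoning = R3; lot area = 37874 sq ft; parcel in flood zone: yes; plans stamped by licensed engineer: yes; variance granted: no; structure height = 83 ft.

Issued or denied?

Atomic conditions:
  in historic district: no → false
  proposed use ∈ {agricultural, industrial, residential}: residential is in the set → true
  lot area ≤ 57087 sq ft: 37874 ≤ 57087 is true
  NOT fees paid in full: yes → false
  zoning ∈ {AG, C2, R1, R2}: R3 is not in the set → false
  plans stamped by licensed engineer: yes → true
  front setback = 47 ft: 10 == 47 is false
  lot area ≤ 31457 sq ft: 37874 ≤ 31457 is false
  parcel in flood zone: yes → true
  NOT variance granted: no → true
  number of stories ≥ 7: 1 ≥ 7 is false
  structure height ≤ 47 ft: 83 ≤ 47 is false
  lot coverage ≤ 78%: 66 ≤ 78 is true
  lot area ≥ 48740 sq ft: 37874 ≥ 48740 is false
Combine:
[1.1] NOT false = true
[1] true AND true = true
[2] true AND false = false
[3] false AND true = false
[4] false AND false AND true = false
[5.1] NOT true = false
[5.3] NOT false = true
[5] false AND false AND true = false
[6.1] NOT false = true
[6] true AND true AND false = false
[root] true OR false OR false OR false OR false OR false = true
Overall: true → issued

Issued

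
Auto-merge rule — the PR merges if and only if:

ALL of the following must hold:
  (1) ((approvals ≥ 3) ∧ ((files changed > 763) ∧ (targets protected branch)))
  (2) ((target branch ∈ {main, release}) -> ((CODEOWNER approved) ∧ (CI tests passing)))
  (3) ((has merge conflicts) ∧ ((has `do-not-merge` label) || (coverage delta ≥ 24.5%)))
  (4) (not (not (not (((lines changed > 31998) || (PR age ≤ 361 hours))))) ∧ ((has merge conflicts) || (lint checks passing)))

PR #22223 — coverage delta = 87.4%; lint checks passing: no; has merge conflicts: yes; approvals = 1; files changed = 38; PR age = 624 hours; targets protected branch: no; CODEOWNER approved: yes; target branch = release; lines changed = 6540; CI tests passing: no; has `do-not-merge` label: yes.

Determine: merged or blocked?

Blocked

Atomic conditions:
  approvals ≥ 3: 1 ≥ 3 is false
  files changed > 763: 38 > 763 is false
  targets protected branch: no → false
  target branch ∈ {main, release}: release is in the set → true
  CODEOWNER approved: yes → true
  CI tests passing: no → false
  has merge conflicts: yes → true
  has `do-not-merge` label: yes → true
  coverage delta ≥ 24.5%: 87.4 ≥ 24.5 is true
  lines changed > 31998: 6540 > 31998 is false
  PR age ≤ 361 hours: 624 ≤ 361 is false
  lint checks passing: no → false
Combine:
[1.2] false AND false = false
[1] false AND false = false
[2.2] true AND false = false
[2] true → false = false
[3.2] true OR true = true
[3] true AND true = true
[4.1.1.1.1] false OR false = false
[4.1.1.1] NOT false = true
[4.1.1] NOT true = false
[4.1] NOT false = true
[4.2] true OR false = true
[4] true AND true = true
[root] false AND false AND true AND true = false
Overall: false → blocked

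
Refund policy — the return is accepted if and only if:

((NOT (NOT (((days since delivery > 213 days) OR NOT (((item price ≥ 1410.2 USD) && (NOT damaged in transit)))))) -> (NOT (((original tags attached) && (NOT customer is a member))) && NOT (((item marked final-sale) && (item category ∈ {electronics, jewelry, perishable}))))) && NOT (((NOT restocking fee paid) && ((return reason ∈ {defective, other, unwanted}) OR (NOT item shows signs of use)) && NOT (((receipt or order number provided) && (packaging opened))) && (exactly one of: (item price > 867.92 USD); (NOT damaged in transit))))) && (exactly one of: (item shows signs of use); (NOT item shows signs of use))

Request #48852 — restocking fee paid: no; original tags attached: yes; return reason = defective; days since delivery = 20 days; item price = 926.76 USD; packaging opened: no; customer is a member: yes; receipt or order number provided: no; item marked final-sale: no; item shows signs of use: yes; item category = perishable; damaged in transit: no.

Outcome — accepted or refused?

Atomic conditions:
  days since delivery > 213 days: 20 > 213 is false
  item price ≥ 1410.2 USD: 926.76 ≥ 1410.2 is false
  NOT damaged in transit: no → true
  original tags attached: yes → true
  NOT customer is a member: yes → false
  item marked final-sale: no → false
  item category ∈ {electronics, jewelry, perishable}: perishable is in the set → true
  NOT restocking fee paid: no → true
  return reason ∈ {defective, other, unwanted}: defective is in the set → true
  NOT item shows signs of use: yes → false
  receipt or order number provided: no → false
  packaging opened: no → false
  item price > 867.92 USD: 926.76 > 867.92 is true
  item shows signs of use: yes → true
Combine:
[1.1.1.1.1.2.1] false AND true = false
[1.1.1.1.1.2] NOT false = true
[1.1.1.1.1] false OR true = true
[1.1.1.1] NOT true = false
[1.1.1] NOT false = true
[1.1.2.1.1] true AND false = false
[1.1.2.1] NOT false = true
[1.1.2.2.1] false AND true = false
[1.1.2.2] NOT false = true
[1.1.2] true AND true = true
[1.1] true → true = true
[1.2.1.2] true OR false = true
[1.2.1.3.1] false AND false = false
[1.2.1.3] NOT false = true
[1.2.1.4] exactly-one(true, true) = false
[1.2.1] true AND true AND true AND false = false
[1.2] NOT false = true
[1] true AND true = true
[2] exactly-one(true, false) = true
[root] true AND true = true
Overall: true → accepted

Accepted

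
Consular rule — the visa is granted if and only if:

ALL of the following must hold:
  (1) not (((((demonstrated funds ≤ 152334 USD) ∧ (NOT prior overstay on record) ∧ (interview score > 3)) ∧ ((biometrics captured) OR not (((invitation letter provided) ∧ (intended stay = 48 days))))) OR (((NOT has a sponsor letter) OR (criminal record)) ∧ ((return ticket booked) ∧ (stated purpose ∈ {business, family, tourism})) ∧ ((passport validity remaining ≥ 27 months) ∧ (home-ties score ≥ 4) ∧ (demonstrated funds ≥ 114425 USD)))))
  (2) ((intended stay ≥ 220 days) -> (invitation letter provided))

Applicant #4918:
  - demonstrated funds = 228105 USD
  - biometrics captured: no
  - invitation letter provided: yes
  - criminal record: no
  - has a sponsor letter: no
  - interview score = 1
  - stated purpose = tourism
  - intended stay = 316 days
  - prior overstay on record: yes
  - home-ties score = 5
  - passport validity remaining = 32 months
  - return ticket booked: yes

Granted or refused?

Atomic conditions:
  demonstrated funds ≤ 152334 USD: 228105 ≤ 152334 is false
  NOT prior overstay on record: yes → false
  interview score > 3: 1 > 3 is false
  biometrics captured: no → false
  invitation letter provided: yes → true
  intended stay = 48 days: 316 == 48 is false
  NOT has a sponsor letter: no → true
  criminal record: no → false
  return ticket booked: yes → true
  stated purpose ∈ {business, family, tourism}: tourism is in the set → true
  passport validity remaining ≥ 27 months: 32 ≥ 27 is true
  home-ties score ≥ 4: 5 ≥ 4 is true
  demonstrated funds ≥ 114425 USD: 228105 ≥ 114425 is true
  intended stay ≥ 220 days: 316 ≥ 220 is true
Combine:
[1.1.1.1] false AND false AND false = false
[1.1.1.2.2.1] true AND false = false
[1.1.1.2.2] NOT false = true
[1.1.1.2] false OR true = true
[1.1.1] false AND true = false
[1.1.2.1] true OR false = true
[1.1.2.2] true AND true = true
[1.1.2.3] true AND true AND true = true
[1.1.2] true AND true AND true = true
[1.1] false OR true = true
[1] NOT true = false
[2] true → true = true
[root] false AND true = false
Overall: false → refused

Refused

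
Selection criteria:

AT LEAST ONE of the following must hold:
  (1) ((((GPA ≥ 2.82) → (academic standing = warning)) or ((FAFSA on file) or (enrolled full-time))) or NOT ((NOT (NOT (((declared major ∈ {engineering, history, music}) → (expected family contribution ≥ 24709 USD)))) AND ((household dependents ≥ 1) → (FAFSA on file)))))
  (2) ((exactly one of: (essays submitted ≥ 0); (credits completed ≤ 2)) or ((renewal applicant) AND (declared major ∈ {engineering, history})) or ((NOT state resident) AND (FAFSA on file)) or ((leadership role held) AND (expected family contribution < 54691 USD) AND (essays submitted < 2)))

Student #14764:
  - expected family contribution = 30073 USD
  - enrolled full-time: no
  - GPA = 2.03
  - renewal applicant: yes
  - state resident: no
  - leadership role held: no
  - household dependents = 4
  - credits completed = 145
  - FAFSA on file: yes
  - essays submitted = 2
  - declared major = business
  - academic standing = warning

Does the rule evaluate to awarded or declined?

Awarded

Atomic conditions:
  GPA ≥ 2.82: 2.03 ≥ 2.82 is false
  academic standing = warning: warning == warning is true
  FAFSA on file: yes → true
  enrolled full-time: no → false
  declared major ∈ {engineering, history, music}: business is not in the set → false
  expected family contribution ≥ 24709 USD: 30073 ≥ 24709 is true
  household dependents ≥ 1: 4 ≥ 1 is true
  essays submitted ≥ 0: 2 ≥ 0 is true
  credits completed ≤ 2: 145 ≤ 2 is false
  renewal applicant: yes → true
  declared major ∈ {engineering, history}: business is not in the set → false
  NOT state resident: no → true
  leadership role held: no → false
  expected family contribution < 54691 USD: 30073 < 54691 is true
  essays submitted < 2: 2 < 2 is false
Combine:
[1.1.1] false → true (antecedent false ⇒ implication holds) = true
[1.1.2] true OR false = true
[1.1] true OR true = true
[1.2.1.1.1.1] false → true (antecedent false ⇒ implication holds) = true
[1.2.1.1.1] NOT true = false
[1.2.1.1] NOT false = true
[1.2.1.2] true → true = true
[1.2.1] true AND true = true
[1.2] NOT true = false
[1] true OR false = true
[2.1] exactly-one(true, false) = true
[2.2] true AND false = false
[2.3] true AND true = true
[2.4] false AND true AND false = false
[2] true OR false OR true OR false = true
[root] true OR true = true
Overall: true → awarded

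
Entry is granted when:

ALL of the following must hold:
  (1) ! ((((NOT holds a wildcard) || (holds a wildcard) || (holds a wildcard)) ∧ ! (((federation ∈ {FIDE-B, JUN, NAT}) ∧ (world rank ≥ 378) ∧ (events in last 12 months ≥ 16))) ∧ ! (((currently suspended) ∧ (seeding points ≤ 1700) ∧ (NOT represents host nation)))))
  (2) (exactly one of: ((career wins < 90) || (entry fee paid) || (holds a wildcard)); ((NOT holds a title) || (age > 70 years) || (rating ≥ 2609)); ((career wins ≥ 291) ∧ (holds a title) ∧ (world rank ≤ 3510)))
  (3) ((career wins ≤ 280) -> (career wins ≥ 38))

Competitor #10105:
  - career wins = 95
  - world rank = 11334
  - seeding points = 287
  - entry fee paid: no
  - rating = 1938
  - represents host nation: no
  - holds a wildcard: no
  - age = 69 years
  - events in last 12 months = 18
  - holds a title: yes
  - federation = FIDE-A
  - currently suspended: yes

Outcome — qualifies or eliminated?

Eliminated

Atomic conditions:
  NOT holds a wildcard: no → true
  holds a wildcard: no → false
  federation ∈ {FIDE-B, JUN, NAT}: FIDE-A is not in the set → false
  world rank ≥ 378: 11334 ≥ 378 is true
  events in last 12 months ≥ 16: 18 ≥ 16 is true
  currently suspended: yes → true
  seeding points ≤ 1700: 287 ≤ 1700 is true
  NOT represents host nation: no → true
  career wins < 90: 95 < 90 is false
  entry fee paid: no → false
  NOT holds a title: yes → false
  age > 70 years: 69 > 70 is false
  rating ≥ 2609: 1938 ≥ 2609 is false
  career wins ≥ 291: 95 ≥ 291 is false
  holds a title: yes → true
  world rank ≤ 3510: 11334 ≤ 3510 is false
  career wins ≤ 280: 95 ≤ 280 is true
  career wins ≥ 38: 95 ≥ 38 is true
Combine:
[1.1.1] true OR false OR false = true
[1.1.2.1] false AND true AND true = false
[1.1.2] NOT false = true
[1.1.3.1] true AND true AND true = true
[1.1.3] NOT true = false
[1.1] true AND true AND false = false
[1] NOT false = true
[2.1] false OR false OR false = false
[2.2] false OR false OR false = false
[2.3] false AND true AND false = false
[2] exactly-one(false, false, false) = false
[3] true → true = true
[root] true AND false AND true = false
Overall: false → eliminated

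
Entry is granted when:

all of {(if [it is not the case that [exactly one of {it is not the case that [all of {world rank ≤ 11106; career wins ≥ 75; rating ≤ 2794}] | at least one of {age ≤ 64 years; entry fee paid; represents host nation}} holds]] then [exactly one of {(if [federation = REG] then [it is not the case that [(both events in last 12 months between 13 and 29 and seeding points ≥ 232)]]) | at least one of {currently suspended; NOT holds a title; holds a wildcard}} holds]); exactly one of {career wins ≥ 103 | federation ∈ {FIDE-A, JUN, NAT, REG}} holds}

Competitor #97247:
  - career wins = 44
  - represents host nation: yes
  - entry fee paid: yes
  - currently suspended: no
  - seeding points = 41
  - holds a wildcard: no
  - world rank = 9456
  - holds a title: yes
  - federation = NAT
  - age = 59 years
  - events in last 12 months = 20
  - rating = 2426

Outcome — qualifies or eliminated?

Atomic conditions:
  world rank ≤ 11106: 9456 ≤ 11106 is true
  career wins ≥ 75: 44 ≥ 75 is false
  rating ≤ 2794: 2426 ≤ 2794 is true
  age ≤ 64 years: 59 ≤ 64 is true
  entry fee paid: yes → true
  represents host nation: yes → true
  federation = REG: NAT == REG is false
  events in last 12 months between 13 and 29: 20 in [13, 29] is true
  seeding points ≥ 232: 41 ≥ 232 is false
  currently suspended: no → false
  NOT holds a title: yes → false
  holds a wildcard: no → false
  career wins ≥ 103: 44 ≥ 103 is false
  federation ∈ {FIDE-A, JUN, NAT, REG}: NAT is in the set → true
Combine:
[1.1.1.1.1] true AND false AND true = false
[1.1.1.1] NOT false = true
[1.1.1.2] true OR true OR true = true
[1.1.1] exactly-one(true, true) = false
[1.1] NOT false = true
[1.2.1.2.1] true AND false = false
[1.2.1.2] NOT false = true
[1.2.1] false → true (antecedent false ⇒ implication holds) = true
[1.2.2] false OR false OR false = false
[1.2] exactly-one(true, false) = true
[1] true → true = true
[2] exactly-one(false, true) = true
[root] true AND true = true
Overall: true → qualifies

Qualifies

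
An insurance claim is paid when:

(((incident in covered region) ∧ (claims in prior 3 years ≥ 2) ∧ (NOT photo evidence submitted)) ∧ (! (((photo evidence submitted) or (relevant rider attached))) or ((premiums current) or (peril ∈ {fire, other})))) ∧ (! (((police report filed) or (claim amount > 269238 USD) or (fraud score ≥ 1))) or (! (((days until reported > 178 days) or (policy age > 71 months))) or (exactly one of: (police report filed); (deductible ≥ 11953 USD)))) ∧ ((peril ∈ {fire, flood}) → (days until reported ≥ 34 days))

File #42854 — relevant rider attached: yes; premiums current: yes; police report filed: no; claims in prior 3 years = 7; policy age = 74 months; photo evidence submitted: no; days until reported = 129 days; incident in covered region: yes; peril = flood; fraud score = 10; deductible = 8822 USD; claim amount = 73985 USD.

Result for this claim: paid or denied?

Denied

Atomic conditions:
  incident in covered region: yes → true
  claims in prior 3 years ≥ 2: 7 ≥ 2 is true
  NOT photo evidence submitted: no → true
  photo evidence submitted: no → false
  relevant rider attached: yes → true
  premiums current: yes → true
  peril ∈ {fire, other}: flood is not in the set → false
  police report filed: no → false
  claim amount > 269238 USD: 73985 > 269238 is false
  fraud score ≥ 1: 10 ≥ 1 is true
  days until reported > 178 days: 129 > 178 is false
  policy age > 71 months: 74 > 71 is true
  deductible ≥ 11953 USD: 8822 ≥ 11953 is false
  peril ∈ {fire, flood}: flood is in the set → true
  days until reported ≥ 34 days: 129 ≥ 34 is true
Combine:
[1.1] true AND true AND true = true
[1.2.1.1] false OR true = true
[1.2.1] NOT true = false
[1.2.2] true OR false = true
[1.2] false OR true = true
[1] true AND true = true
[2.1.1] false OR false OR true = true
[2.1] NOT true = false
[2.2.1.1] false OR true = true
[2.2.1] NOT true = false
[2.2.2] exactly-one(false, false) = false
[2.2] false OR false = false
[2] false OR false = false
[3] true → true = true
[root] true AND false AND true = false
Overall: false → denied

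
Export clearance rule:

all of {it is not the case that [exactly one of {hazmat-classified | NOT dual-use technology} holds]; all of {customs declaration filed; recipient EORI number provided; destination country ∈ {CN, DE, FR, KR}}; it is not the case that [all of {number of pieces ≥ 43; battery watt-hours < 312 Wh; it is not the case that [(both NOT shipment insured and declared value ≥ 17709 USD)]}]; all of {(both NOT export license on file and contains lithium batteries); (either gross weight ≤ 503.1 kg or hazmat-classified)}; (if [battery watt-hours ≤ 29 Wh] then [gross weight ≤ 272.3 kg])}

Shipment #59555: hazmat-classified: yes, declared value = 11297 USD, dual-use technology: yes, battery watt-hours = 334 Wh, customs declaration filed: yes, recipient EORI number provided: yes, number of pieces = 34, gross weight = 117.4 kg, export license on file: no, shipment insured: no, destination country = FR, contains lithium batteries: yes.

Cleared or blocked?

Atomic conditions:
  hazmat-classified: yes → true
  NOT dual-use technology: yes → false
  customs declaration filed: yes → true
  recipient EORI number provided: yes → true
  destination country ∈ {CN, DE, FR, KR}: FR is in the set → true
  number of pieces ≥ 43: 34 ≥ 43 is false
  battery watt-hours < 312 Wh: 334 < 312 is false
  NOT shipment insured: no → true
  declared value ≥ 17709 USD: 11297 ≥ 17709 is false
  NOT export license on file: no → true
  contains lithium batteries: yes → true
  gross weight ≤ 503.1 kg: 117.4 ≤ 503.1 is true
  battery watt-hours ≤ 29 Wh: 334 ≤ 29 is false
  gross weight ≤ 272.3 kg: 117.4 ≤ 272.3 is true
Combine:
[1.1] exactly-one(true, false) = true
[1] NOT true = false
[2] true AND true AND true = true
[3.1.3.1] true AND false = false
[3.1.3] NOT false = true
[3.1] false AND false AND true = false
[3] NOT false = true
[4.1] true AND true = true
[4.2] true OR true = true
[4] true AND true = true
[5] false → true (antecedent false ⇒ implication holds) = true
[root] false AND true AND true AND true AND true = false
Overall: false → blocked

Blocked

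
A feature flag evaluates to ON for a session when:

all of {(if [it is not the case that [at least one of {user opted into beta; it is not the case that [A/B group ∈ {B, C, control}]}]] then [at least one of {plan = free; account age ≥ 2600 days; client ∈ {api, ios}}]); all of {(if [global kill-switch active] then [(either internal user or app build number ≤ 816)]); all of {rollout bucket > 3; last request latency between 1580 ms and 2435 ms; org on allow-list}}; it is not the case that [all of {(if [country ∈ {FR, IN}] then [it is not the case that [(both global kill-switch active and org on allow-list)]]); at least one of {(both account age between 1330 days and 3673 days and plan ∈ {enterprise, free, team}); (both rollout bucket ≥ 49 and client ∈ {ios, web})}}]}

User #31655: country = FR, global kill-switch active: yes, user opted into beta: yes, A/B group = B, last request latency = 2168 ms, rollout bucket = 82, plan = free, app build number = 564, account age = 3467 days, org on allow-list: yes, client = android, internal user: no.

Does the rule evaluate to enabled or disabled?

Enabled

Atomic conditions:
  user opted into beta: yes → true
  A/B group ∈ {B, C, control}: B is in the set → true
  plan = free: free == free is true
  account age ≥ 2600 days: 3467 ≥ 2600 is true
  client ∈ {api, ios}: android is not in the set → false
  global kill-switch active: yes → true
  internal user: no → false
  app build number ≤ 816: 564 ≤ 816 is true
  rollout bucket > 3: 82 > 3 is true
  last request latency between 1580 ms and 2435 ms: 2168 in [1580, 2435] is true
  org on allow-list: yes → true
  country ∈ {FR, IN}: FR is in the set → true
  account age between 1330 days and 3673 days: 3467 in [1330, 3673] is true
  plan ∈ {enterprise, free, team}: free is in the set → true
  rollout bucket ≥ 49: 82 ≥ 49 is true
  client ∈ {ios, web}: android is not in the set → false
Combine:
[1.1.1.2] NOT true = false
[1.1.1] true OR false = true
[1.1] NOT true = false
[1.2] true OR true OR false = true
[1] false → true (antecedent false ⇒ implication holds) = true
[2.1.2] false OR true = true
[2.1] true → true = true
[2.2] true AND true AND true = true
[2] true AND true = true
[3.1.1.2.1] true AND true = true
[3.1.1.2] NOT true = false
[3.1.1] true → false = false
[3.1.2.1] true AND true = true
[3.1.2.2] true AND false = false
[3.1.2] true OR false = true
[3.1] false AND true = false
[3] NOT false = true
[root] true AND true AND true = true
Overall: true → enabled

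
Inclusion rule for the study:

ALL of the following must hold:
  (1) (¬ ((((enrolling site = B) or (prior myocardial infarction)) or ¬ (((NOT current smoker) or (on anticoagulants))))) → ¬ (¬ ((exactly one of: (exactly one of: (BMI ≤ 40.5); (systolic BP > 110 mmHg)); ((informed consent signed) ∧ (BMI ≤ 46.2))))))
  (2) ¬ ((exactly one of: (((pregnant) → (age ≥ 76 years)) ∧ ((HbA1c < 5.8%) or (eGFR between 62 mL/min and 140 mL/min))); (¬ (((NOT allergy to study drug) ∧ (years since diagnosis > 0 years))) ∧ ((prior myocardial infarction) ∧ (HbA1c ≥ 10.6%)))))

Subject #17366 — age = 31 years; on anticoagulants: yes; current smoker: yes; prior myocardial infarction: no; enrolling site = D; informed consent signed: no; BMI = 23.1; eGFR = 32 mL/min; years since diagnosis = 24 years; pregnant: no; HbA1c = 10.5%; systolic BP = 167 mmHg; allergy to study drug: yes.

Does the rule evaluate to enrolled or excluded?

Excluded

Atomic conditions:
  enrolling site = B: D == B is false
  prior myocardial infarction: no → false
  NOT current smoker: yes → false
  on anticoagulants: yes → true
  BMI ≤ 40.5: 23.1 ≤ 40.5 is true
  systolic BP > 110 mmHg: 167 > 110 is true
  informed consent signed: no → false
  BMI ≤ 46.2: 23.1 ≤ 46.2 is true
  pregnant: no → false
  age ≥ 76 years: 31 ≥ 76 is false
  HbA1c < 5.8%: 10.5 < 5.8 is false
  eGFR between 62 mL/min and 140 mL/min: 32 in [62, 140] is false
  NOT allergy to study drug: yes → false
  years since diagnosis > 0 years: 24 > 0 is true
  HbA1c ≥ 10.6%: 10.5 ≥ 10.6 is false
Combine:
[1.1.1.1] false OR false = false
[1.1.1.2.1] false OR true = true
[1.1.1.2] NOT true = false
[1.1.1] false OR false = false
[1.1] NOT false = true
[1.2.1.1.1] exactly-one(true, true) = false
[1.2.1.1.2] false AND true = false
[1.2.1.1] exactly-one(false, false) = false
[1.2.1] NOT false = true
[1.2] NOT true = false
[1] true → false = false
[2.1.1.1] false → false (antecedent false ⇒ implication holds) = true
[2.1.1.2] false OR false = false
[2.1.1] true AND false = false
[2.1.2.1.1] false AND true = false
[2.1.2.1] NOT false = true
[2.1.2.2] false AND false = false
[2.1.2] true AND false = false
[2.1] exactly-one(false, false) = false
[2] NOT false = true
[root] false AND true = false
Overall: false → excluded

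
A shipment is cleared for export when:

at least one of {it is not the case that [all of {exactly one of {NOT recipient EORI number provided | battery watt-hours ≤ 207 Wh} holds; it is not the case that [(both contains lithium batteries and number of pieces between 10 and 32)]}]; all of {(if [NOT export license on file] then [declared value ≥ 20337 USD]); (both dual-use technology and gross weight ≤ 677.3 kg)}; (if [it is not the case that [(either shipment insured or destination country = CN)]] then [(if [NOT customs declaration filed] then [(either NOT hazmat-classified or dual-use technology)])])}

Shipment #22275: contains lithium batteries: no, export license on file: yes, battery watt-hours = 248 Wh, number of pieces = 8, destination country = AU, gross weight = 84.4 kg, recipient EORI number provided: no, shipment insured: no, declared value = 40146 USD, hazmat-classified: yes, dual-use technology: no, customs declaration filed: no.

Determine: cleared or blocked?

Blocked

Atomic conditions:
  NOT recipient EORI number provided: no → true
  battery watt-hours ≤ 207 Wh: 248 ≤ 207 is false
  contains lithium batteries: no → false
  number of pieces between 10 and 32: 8 in [10, 32] is false
  NOT export license on file: yes → false
  declared value ≥ 20337 USD: 40146 ≥ 20337 is true
  dual-use technology: no → false
  gross weight ≤ 677.3 kg: 84.4 ≤ 677.3 is true
  shipment insured: no → false
  destination country = CN: AU == CN is false
  NOT customs declaration filed: no → true
  NOT hazmat-classified: yes → false
Combine:
[1.1.1] exactly-one(true, false) = true
[1.1.2.1] false AND false = false
[1.1.2] NOT false = true
[1.1] true AND true = true
[1] NOT true = false
[2.1] false → true (antecedent false ⇒ implication holds) = true
[2.2] false AND true = false
[2] true AND false = false
[3.1.1] false OR false = false
[3.1] NOT false = true
[3.2.2] false OR false = false
[3.2] true → false = false
[3] true → false = false
[root] false OR false OR false = false
Overall: false → blocked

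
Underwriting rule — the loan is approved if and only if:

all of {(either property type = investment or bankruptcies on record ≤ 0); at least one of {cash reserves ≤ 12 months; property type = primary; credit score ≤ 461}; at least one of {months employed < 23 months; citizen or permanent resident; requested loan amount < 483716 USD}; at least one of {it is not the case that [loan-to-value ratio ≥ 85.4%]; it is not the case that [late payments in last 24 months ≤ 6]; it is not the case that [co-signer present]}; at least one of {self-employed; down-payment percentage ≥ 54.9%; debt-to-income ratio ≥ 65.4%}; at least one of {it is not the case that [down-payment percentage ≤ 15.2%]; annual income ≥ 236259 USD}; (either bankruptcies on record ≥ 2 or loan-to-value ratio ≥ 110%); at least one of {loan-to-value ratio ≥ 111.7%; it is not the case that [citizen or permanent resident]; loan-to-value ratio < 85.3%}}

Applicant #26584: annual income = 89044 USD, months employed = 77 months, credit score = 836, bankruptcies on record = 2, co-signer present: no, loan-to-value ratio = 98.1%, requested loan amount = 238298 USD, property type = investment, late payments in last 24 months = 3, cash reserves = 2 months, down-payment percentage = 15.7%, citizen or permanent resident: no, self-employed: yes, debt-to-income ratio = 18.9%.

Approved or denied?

Atomic conditions:
  property type = investment: investment == investment is true
  bankruptcies on record ≤ 0: 2 ≤ 0 is false
  cash reserves ≤ 12 months: 2 ≤ 12 is true
  property type = primary: investment == primary is false
  credit score ≤ 461: 836 ≤ 461 is false
  months employed < 23 months: 77 < 23 is false
  citizen or permanent resident: no → false
  requested loan amount < 483716 USD: 238298 < 483716 is true
  loan-to-value ratio ≥ 85.4%: 98.1 ≥ 85.4 is true
  late payments in last 24 months ≤ 6: 3 ≤ 6 is true
  co-signer present: no → false
  self-employed: yes → true
  down-payment percentage ≥ 54.9%: 15.7 ≥ 54.9 is false
  debt-to-income ratio ≥ 65.4%: 18.9 ≥ 65.4 is false
  down-payment percentage ≤ 15.2%: 15.7 ≤ 15.2 is false
  annual income ≥ 236259 USD: 89044 ≥ 236259 is false
  bankruptcies on record ≥ 2: 2 ≥ 2 is true
  loan-to-value ratio ≥ 110%: 98.1 ≥ 110 is false
  loan-to-value ratio ≥ 111.7%: 98.1 ≥ 111.7 is false
  loan-to-value ratio < 85.3%: 98.1 < 85.3 is false
Combine:
[1] true OR false = true
[2] true OR false OR false = true
[3] false OR false OR true = true
[4.1] NOT true = false
[4.2] NOT true = false
[4.3] NOT false = true
[4] false OR false OR true = true
[5] true OR false OR false = true
[6.1] NOT false = true
[6] true OR false = true
[7] true OR false = true
[8.2] NOT false = true
[8] false OR true OR false = true
[root] true AND true AND true AND true AND true AND true AND true AND true = true
Overall: true → approved

Approved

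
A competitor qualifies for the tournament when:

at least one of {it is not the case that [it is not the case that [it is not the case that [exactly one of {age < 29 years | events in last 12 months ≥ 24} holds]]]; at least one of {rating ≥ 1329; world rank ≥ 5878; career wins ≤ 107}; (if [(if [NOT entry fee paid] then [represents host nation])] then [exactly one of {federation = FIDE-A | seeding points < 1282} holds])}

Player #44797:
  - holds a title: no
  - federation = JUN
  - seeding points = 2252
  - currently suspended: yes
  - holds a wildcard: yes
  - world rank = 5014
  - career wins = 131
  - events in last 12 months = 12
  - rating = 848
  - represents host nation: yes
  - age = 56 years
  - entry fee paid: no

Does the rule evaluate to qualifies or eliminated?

Atomic conditions:
  age < 29 years: 56 < 29 is false
  events in last 12 months ≥ 24: 12 ≥ 24 is false
  rating ≥ 1329: 848 ≥ 1329 is false
  world rank ≥ 5878: 5014 ≥ 5878 is false
  career wins ≤ 107: 131 ≤ 107 is false
  NOT entry fee paid: no → true
  represents host nation: yes → true
  federation = FIDE-A: JUN == FIDE-A is false
  seeding points < 1282: 2252 < 1282 is false
Combine:
[1.1.1.1] exactly-one(false, false) = false
[1.1.1] NOT false = true
[1.1] NOT true = false
[1] NOT false = true
[2] false OR false OR false = false
[3.1] true → true = true
[3.2] exactly-one(false, false) = false
[3] true → false = false
[root] true OR false OR false = true
Overall: true → qualifies

Qualifies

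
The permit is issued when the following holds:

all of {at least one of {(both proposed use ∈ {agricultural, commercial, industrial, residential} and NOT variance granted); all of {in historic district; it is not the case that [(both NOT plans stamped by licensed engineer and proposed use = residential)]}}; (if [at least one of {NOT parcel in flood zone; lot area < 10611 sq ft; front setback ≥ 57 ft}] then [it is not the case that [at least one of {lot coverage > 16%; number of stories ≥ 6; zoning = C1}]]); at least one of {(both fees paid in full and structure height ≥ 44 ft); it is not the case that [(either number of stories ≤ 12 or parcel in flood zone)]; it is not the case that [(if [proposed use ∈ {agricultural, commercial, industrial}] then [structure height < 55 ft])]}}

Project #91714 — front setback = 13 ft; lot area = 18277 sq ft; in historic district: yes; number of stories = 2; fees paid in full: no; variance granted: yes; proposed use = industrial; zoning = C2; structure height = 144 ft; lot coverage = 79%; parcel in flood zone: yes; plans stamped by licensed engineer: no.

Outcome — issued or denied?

Atomic conditions:
  proposed use ∈ {agricultural, commercial, industrial, residential}: industrial is in the set → true
  NOT variance granted: yes → false
  in historic district: yes → true
  NOT plans stamped by licensed engineer: no → true
  proposed use = residential: industrial == residential is false
  NOT parcel in flood zone: yes → false
  lot area < 10611 sq ft: 18277 < 10611 is false
  front setback ≥ 57 ft: 13 ≥ 57 is false
  lot coverage > 16%: 79 > 16 is true
  number of stories ≥ 6: 2 ≥ 6 is false
  zoning = C1: C2 == C1 is false
  fees paid in full: no → false
  structure height ≥ 44 ft: 144 ≥ 44 is true
  number of stories ≤ 12: 2 ≤ 12 is true
  parcel in flood zone: yes → true
  proposed use ∈ {agricultural, commercial, industrial}: industrial is in the set → true
  structure height < 55 ft: 144 < 55 is false
Combine:
[1.1] true AND false = false
[1.2.2.1] true AND false = false
[1.2.2] NOT false = true
[1.2] true AND true = true
[1] false OR true = true
[2.1] false OR false OR false = false
[2.2.1] true OR false OR false = true
[2.2] NOT true = false
[2] false → false (antecedent false ⇒ implication holds) = true
[3.1] false AND true = false
[3.2.1] true OR true = true
[3.2] NOT true = false
[3.3.1] true → false = false
[3.3] NOT false = true
[3] false OR false OR true = true
[root] true AND true AND true = true
Overall: true → issued

Issued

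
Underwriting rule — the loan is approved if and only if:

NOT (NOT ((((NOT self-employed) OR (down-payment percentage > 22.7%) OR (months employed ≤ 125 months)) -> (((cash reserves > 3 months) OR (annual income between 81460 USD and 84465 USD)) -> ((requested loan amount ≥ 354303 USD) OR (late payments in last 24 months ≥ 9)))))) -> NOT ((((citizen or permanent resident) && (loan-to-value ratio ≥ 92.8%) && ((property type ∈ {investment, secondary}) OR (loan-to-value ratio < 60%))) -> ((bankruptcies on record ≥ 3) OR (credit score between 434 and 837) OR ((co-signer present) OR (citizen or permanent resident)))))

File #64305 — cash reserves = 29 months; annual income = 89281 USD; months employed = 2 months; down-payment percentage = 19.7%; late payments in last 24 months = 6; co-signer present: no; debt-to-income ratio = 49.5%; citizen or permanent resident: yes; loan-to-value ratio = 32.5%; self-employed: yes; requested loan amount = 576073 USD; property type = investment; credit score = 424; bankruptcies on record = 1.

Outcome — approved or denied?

Atomic conditions:
  NOT self-employed: yes → false
  down-payment percentage > 22.7%: 19.7 > 22.7 is false
  months employed ≤ 125 months: 2 ≤ 125 is true
  cash reserves > 3 months: 29 > 3 is true
  annual income between 81460 USD and 84465 USD: 89281 in [81460, 84465] is false
  requested loan amount ≥ 354303 USD: 576073 ≥ 354303 is true
  late payments in last 24 months ≥ 9: 6 ≥ 9 is false
  citizen or permanent resident: yes → true
  loan-to-value ratio ≥ 92.8%: 32.5 ≥ 92.8 is false
  property type ∈ {investment, secondary}: investment is in the set → true
  loan-to-value ratio < 60%: 32.5 < 60 is true
  bankruptcies on record ≥ 3: 1 ≥ 3 is false
  credit score between 434 and 837: 424 in [434, 837] is false
  co-signer present: no → false
Combine:
[1.1.1.1] false OR false OR true = true
[1.1.1.2.1] true OR false = true
[1.1.1.2.2] true OR false = true
[1.1.1.2] true → true = true
[1.1.1] true → true = true
[1.1] NOT true = false
[1] NOT false = true
[2.1.1.3] true OR true = true
[2.1.1] true AND false AND true = false
[2.1.2.3] false OR true = true
[2.1.2] false OR false OR true = true
[2.1] false → true (antecedent false ⇒ implication holds) = true
[2] NOT true = false
[root] true → false = false
Overall: false → denied

Denied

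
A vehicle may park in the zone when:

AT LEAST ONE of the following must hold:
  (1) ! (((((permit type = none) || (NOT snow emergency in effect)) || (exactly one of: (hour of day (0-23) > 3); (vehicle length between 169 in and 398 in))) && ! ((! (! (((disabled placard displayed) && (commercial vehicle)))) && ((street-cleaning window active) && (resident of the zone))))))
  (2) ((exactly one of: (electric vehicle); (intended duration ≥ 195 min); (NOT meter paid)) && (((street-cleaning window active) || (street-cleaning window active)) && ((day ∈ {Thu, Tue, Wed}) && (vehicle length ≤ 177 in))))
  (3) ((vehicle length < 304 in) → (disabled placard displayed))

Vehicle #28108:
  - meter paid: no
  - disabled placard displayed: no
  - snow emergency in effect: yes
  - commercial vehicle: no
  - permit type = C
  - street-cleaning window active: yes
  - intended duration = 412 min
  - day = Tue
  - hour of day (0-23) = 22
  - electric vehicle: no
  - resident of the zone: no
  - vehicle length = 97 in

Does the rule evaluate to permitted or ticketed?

Ticketed

Atomic conditions:
  permit type = none: C == none is false
  NOT snow emergency in effect: yes → false
  hour of day (0-23) > 3: 22 > 3 is true
  vehicle length between 169 in and 398 in: 97 in [169, 398] is false
  disabled placard displayed: no → false
  commercial vehicle: no → false
  street-cleaning window active: yes → true
  resident of the zone: no → false
  electric vehicle: no → false
  intended duration ≥ 195 min: 412 ≥ 195 is true
  NOT meter paid: no → true
  day ∈ {Thu, Tue, Wed}: Tue is in the set → true
  vehicle length ≤ 177 in: 97 ≤ 177 is true
  vehicle length < 304 in: 97 < 304 is true
Combine:
[1.1.1.1] false OR false = false
[1.1.1.2] exactly-one(true, false) = true
[1.1.1] false OR true = true
[1.1.2.1.1.1.1] false AND false = false
[1.1.2.1.1.1] NOT false = true
[1.1.2.1.1] NOT true = false
[1.1.2.1.2] true AND false = false
[1.1.2.1] false AND false = false
[1.1.2] NOT false = true
[1.1] true AND true = true
[1] NOT true = false
[2.1] exactly-one(false, true, true) = false
[2.2.1] true OR true = true
[2.2.2] true AND true = true
[2.2] true AND true = true
[2] false AND true = false
[3] true → false = false
[root] false OR false OR false = false
Overall: false → ticketed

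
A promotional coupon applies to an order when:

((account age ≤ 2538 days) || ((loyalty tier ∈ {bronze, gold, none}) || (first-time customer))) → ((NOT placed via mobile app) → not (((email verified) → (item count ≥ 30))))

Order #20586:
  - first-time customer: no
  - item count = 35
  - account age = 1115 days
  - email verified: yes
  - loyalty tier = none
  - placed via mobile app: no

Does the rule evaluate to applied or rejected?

Atomic conditions:
  account age ≤ 2538 days: 1115 ≤ 2538 is true
  loyalty tier ∈ {bronze, gold, none}: none is in the set → true
  first-time customer: no → false
  NOT placed via mobile app: no → true
  email verified: yes → true
  item count ≥ 30: 35 ≥ 30 is true
Combine:
[1.2] true OR false = true
[1] true OR true = true
[2.2.1] true → true = true
[2.2] NOT true = false
[2] true → false = false
[root] true → false = false
Overall: false → rejected

Rejected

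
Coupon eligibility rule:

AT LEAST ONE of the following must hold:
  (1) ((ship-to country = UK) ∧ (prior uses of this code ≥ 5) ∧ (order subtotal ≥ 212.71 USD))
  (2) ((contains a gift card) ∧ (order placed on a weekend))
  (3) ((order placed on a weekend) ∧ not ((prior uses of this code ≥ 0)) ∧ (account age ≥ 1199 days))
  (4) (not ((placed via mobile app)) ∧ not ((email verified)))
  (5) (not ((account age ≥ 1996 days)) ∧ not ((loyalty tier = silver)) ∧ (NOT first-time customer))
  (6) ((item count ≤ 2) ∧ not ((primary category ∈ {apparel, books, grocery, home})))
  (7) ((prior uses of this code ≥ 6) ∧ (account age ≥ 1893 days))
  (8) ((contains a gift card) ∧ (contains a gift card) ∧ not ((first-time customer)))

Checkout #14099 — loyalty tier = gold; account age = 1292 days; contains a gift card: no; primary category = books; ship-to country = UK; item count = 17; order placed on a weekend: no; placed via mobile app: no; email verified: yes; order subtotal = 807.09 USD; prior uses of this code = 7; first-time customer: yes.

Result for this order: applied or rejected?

Atomic conditions:
  ship-to country = UK: UK == UK is true
  prior uses of this code ≥ 5: 7 ≥ 5 is true
  order subtotal ≥ 212.71 USD: 807.09 ≥ 212.71 is true
  contains a gift card: no → false
  order placed on a weekend: no → false
  prior uses of this code ≥ 0: 7 ≥ 0 is true
  account age ≥ 1199 days: 1292 ≥ 1199 is true
  placed via mobile app: no → false
  email verified: yes → true
  account age ≥ 1996 days: 1292 ≥ 1996 is false
  loyalty tier = silver: gold == silver is false
  NOT first-time customer: yes → false
  item count ≤ 2: 17 ≤ 2 is false
  primary category ∈ {apparel, books, grocery, home}: books is in the set → true
  prior uses of this code ≥ 6: 7 ≥ 6 is true
  account age ≥ 1893 days: 1292 ≥ 1893 is false
  first-time customer: yes → true
Combine:
[1] true AND true AND true = true
[2] false AND false = false
[3.2] NOT true = false
[3] false AND false AND true = false
[4.1] NOT false = true
[4.2] NOT true = false
[4] true AND false = false
[5.1] NOT false = true
[5.2] NOT false = true
[5] true AND true AND false = false
[6.2] NOT true = false
[6] false AND false = false
[7] true AND false = false
[8.3] NOT true = false
[8] false AND false AND false = false
[root] true OR false OR false OR false OR false OR false OR false OR false = true
Overall: true → applied

Applied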